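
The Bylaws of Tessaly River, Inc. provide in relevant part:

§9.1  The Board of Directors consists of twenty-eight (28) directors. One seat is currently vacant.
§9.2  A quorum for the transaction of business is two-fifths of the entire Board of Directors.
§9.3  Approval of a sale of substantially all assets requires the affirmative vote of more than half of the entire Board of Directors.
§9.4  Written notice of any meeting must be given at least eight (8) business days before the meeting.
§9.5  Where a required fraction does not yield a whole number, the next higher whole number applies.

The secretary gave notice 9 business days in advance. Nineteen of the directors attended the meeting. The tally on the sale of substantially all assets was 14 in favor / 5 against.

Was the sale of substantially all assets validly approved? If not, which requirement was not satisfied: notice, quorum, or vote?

Invalid — vote requirement not satisfied.

Notice: 9 business days given; 8 required (9 ≥ 8). Satisfied.
Quorum: 19 present; quorum is 12. Satisfied.
Vote: the sale of substantially all assets requires a majority of the entire Board of Directors (28). A majority of 28 is 15, so 15 affirmative votes are needed; 14 voted in favor. Not satisfied.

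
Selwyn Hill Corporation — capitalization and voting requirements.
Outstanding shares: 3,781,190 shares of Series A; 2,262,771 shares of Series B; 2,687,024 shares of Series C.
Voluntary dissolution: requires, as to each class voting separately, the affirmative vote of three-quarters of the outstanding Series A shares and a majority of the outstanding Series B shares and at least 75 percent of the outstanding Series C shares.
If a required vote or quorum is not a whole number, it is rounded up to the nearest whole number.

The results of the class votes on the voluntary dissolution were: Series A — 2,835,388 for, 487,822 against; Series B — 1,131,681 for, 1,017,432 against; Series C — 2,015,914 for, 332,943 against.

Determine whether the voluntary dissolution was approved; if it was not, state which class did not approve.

Series A: 3/4 of 3781190 = 2835892.50, rounded up to 2835893; 2,835,893 required, 2,835,388 in favor — not approved.
Series B: a majority of 2262771 is 1131386; 1,131,386 required, 1,131,681 in favor — approved.
Series C: 3/4 of 2687024 = 2015268; 2,015,268 required, 2,015,914 in favor — approved.

Not approved — the Series A shares did not give the required vote.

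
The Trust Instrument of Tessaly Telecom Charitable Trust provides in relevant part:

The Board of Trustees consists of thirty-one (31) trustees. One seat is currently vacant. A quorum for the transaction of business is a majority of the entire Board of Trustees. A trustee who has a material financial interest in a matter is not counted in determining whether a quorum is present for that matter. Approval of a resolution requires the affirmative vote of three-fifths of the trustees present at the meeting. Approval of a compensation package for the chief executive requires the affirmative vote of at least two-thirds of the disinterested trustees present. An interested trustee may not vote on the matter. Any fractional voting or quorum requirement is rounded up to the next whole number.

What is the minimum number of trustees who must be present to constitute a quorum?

A majority of 31 is 16.

16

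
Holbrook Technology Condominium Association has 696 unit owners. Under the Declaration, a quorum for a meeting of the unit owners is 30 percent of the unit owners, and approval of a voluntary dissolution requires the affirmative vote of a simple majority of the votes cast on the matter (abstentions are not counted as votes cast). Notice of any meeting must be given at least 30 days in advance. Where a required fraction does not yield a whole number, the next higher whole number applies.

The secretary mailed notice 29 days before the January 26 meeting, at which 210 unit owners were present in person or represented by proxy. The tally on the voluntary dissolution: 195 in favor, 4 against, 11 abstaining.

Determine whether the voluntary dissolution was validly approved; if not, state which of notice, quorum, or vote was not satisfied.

Notice: 29 days given; 30 required. Not satisfied.
Quorum: 30% of 696 = 208.80, rounded up to 209; 210 present. Satisfied.
Vote: requires a majority of the votes cast (210 − 11 abstaining = 199); a majority of 199 is 100, so 100 needed; 195 in favor. Satisfied.

Invalid — notice requirement not satisfied.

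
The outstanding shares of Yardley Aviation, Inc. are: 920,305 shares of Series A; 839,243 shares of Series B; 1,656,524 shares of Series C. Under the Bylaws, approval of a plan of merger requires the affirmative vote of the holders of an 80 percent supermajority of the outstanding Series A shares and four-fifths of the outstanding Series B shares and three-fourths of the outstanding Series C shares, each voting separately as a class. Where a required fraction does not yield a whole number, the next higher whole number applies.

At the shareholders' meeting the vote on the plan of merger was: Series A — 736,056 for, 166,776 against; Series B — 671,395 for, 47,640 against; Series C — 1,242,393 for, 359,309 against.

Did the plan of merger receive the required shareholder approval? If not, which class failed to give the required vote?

Not approved — the Series A shares did not give the required vote.

Series A: 4/5 of 920305 = 736244; 736,244 required, 736,056 in favor — not approved.
Series B: 4/5 of 839243 = 671394.40, rounded up to 671395; 671,395 required, 671,395 in favor — approved.
Series C: 3/4 of 1656524 = 1242393; 1,242,393 required, 1,242,393 in favor — approved.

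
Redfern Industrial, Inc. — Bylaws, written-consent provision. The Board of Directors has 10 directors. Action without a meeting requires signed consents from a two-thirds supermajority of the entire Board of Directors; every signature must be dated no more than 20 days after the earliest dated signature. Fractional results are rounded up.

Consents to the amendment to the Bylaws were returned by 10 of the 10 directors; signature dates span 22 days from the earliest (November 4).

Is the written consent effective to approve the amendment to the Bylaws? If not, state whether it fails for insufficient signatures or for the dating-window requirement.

Not effective — dating-window requirement not satisfied.

Signatures required: a two-thirds supermajority of 10 — 2/3 of 10 = 6.67, rounded up to 7, so 7 needed; 10 signed. Sufficient.
Dating window: the latest signature is 22 days after the earliest; the limit is 20 days. Outside the window.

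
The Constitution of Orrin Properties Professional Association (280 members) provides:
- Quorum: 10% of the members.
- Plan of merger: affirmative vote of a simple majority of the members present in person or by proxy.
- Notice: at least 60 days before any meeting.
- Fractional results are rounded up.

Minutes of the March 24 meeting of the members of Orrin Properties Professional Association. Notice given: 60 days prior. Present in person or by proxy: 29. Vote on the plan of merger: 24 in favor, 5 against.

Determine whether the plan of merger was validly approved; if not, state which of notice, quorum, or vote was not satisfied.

Notice: 60 days given; 60 required. Satisfied.
Quorum: 10% of 280 = 28; 29 present. Satisfied.
Vote: requires a majority of those present (29); a majority of 29 is 15, so 15 needed; 24 in favor. Satisfied.

Valid — all requirements satisfied.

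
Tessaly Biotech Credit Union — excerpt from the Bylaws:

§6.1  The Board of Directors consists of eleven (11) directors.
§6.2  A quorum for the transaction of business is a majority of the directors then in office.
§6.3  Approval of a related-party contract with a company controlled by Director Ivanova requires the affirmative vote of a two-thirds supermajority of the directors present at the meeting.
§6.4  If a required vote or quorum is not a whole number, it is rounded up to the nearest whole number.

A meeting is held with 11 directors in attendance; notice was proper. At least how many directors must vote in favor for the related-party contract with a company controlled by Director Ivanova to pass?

8

The related-party contract with a company controlled by Director Ivanova requires two-thirds of the directors present (11).
2/3 of 11 = 7.33, rounded up to 8.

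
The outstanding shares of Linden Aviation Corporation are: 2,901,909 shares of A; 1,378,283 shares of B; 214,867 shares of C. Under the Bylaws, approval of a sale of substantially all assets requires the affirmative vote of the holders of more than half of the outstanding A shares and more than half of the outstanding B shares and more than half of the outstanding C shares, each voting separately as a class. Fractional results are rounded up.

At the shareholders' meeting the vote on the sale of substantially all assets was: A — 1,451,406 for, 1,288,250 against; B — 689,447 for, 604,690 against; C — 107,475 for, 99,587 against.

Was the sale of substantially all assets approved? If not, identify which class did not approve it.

A: a majority of 2901909 is 1450955; 1,450,955 required, 1,451,406 in favor — approved.
B: a majority of 1378283 is 689142; 689,142 required, 689,447 in favor — approved.
C: a majority of 214867 is 107434; 107,434 required, 107,475 in favor — approved.

Approved — every class gave the required vote.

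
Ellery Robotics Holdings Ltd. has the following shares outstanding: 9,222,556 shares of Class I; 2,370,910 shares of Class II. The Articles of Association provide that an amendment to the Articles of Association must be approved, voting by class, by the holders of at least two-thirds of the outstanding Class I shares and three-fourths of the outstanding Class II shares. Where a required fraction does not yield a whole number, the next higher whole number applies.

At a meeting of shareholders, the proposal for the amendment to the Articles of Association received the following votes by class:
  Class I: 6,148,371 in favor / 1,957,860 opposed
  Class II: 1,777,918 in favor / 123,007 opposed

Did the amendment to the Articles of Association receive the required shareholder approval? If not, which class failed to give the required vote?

Class I: 2/3 of 9222556 = 6148370.67, rounded up to 6148371; 6,148,371 required, 6,148,371 in favor — approved.
Class II: 3/4 of 2370910 = 1778182.50, rounded up to 1778183; 1,778,183 required, 1,777,918 in favor — not approved.

Not approved — the Class II shares did not give the required vote.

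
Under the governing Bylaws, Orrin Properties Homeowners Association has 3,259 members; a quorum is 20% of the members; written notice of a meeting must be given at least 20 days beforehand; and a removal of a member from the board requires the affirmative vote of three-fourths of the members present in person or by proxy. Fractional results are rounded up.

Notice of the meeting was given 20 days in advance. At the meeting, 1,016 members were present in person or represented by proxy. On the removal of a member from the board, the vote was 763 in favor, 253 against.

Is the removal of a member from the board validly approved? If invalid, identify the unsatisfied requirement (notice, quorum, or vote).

Valid — all requirements satisfied.

Notice: 20 days given; 20 required. Satisfied.
Quorum: 20% of 3,259 = 651.80, rounded up to 652; 1,016 present. Satisfied.
Vote: requires three-fourths of those present (1,016); 3/4 of 1016 = 762, so 762 needed; 763 in favor. Satisfied.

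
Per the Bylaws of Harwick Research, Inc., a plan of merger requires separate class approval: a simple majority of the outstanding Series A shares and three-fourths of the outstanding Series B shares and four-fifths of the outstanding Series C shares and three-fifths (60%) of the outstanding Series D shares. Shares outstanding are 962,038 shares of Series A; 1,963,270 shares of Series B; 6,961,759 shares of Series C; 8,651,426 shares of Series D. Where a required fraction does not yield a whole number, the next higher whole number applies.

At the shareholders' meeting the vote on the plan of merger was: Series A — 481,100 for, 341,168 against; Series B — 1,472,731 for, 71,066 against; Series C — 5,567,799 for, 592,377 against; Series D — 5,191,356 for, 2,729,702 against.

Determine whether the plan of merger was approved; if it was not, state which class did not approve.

Not approved — the Series C shares did not give the required vote.

Series A: a majority of 962038 is 481020; 481,020 required, 481,100 in favor — approved.
Series B: 3/4 of 1963270 = 1472452.50, rounded up to 1472453; 1,472,453 required, 1,472,731 in favor — approved.
Series C: 4/5 of 6961759 = 5569407.20, rounded up to 5569408; 5,569,408 required, 5,567,799 in favor — not approved.
Series D: 3/5 of 8651426 = 5190855.60, rounded up to 5190856; 5,190,856 required, 5,191,356 in favor — approved.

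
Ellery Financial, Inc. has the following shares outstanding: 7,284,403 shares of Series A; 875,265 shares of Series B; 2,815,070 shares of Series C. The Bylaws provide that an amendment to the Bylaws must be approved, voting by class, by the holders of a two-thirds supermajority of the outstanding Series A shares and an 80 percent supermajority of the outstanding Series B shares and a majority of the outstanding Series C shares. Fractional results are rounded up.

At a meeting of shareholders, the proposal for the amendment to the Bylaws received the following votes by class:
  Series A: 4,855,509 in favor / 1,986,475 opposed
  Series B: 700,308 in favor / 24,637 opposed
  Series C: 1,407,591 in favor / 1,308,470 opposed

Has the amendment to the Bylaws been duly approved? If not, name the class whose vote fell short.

Not approved — the Series A shares did not give the required vote.

Series A: 2/3 of 7284403 = 4856268.67, rounded up to 4856269; 4,856,269 required, 4,855,509 in favor — not approved.
Series B: 4/5 of 875265 = 700212; 700,212 required, 700,308 in favor — approved.
Series C: a majority of 2815070 is 1407536; 1,407,536 required, 1,407,591 in favor — approved.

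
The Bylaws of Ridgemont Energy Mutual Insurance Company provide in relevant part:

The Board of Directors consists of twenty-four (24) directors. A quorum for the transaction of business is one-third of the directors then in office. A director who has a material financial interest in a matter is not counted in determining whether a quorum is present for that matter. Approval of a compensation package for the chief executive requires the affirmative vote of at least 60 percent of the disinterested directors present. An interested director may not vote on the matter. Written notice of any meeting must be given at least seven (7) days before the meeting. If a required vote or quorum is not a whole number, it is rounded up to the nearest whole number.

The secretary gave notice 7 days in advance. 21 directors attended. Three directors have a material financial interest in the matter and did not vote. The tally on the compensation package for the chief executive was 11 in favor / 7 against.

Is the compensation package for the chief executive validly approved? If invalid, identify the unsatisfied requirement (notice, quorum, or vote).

Valid — all requirements satisfied.

Notice: 7 days given; 7 required (7 ≥ 7). Satisfied.
Quorum: 21 present, but the 3 interested directors do not count, leaving 18. Quorum is 8. Satisfied.
Vote: the compensation package for the chief executive requires three-fifths of the disinterested directors present (21 − 3 = 18). 3/5 of 18 = 10.80, rounded up to 11, so 11 affirmative votes are needed; 11 voted in favor. Satisfied.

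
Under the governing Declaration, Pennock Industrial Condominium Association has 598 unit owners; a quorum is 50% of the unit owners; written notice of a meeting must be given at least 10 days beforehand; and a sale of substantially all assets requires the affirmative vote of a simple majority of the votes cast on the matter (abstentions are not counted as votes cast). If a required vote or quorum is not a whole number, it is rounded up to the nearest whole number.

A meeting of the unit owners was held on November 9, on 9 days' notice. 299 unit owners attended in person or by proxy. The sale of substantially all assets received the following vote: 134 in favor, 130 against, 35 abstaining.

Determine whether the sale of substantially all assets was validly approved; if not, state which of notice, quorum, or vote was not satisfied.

Notice: 9 days given; 10 required. Not satisfied.
Quorum: 50% of 598 = 299; 299 present. Satisfied.
Vote: requires a majority of the votes cast (299 − 35 abstaining = 264); a majority of 264 is 133, so 133 needed; 134 in favor. Satisfied.

Invalid — notice requirement not satisfied.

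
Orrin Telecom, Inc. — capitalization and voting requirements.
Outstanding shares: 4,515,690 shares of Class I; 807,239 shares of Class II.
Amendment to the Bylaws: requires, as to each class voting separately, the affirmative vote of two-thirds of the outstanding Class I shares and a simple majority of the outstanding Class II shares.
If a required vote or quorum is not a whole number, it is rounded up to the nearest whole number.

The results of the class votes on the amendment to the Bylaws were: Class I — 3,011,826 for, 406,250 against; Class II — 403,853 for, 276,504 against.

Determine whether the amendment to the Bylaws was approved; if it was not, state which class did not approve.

Class I: 2/3 of 4515690 = 3010460; 3,010,460 required, 3,011,826 in favor — approved.
Class II: a majority of 807239 is 403620; 403,620 required, 403,853 in favor — approved.

Approved — every class gave the required vote.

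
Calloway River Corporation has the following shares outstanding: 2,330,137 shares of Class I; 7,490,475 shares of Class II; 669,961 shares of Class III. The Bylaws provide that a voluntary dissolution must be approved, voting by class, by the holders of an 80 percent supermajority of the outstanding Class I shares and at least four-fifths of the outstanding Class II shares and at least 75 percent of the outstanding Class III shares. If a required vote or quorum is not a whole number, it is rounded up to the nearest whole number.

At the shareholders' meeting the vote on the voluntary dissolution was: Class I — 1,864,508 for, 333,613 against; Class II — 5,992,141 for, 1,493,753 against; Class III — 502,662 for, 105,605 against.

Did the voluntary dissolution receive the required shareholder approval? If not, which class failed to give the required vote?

Not approved — the Class II shares did not give the required vote.

Class I: 4/5 of 2330137 = 1864109.60, rounded up to 1864110; 1,864,110 required, 1,864,508 in favor — approved.
Class II: 4/5 of 7490475 = 5992380; 5,992,380 required, 5,992,141 in favor — not approved.
Class III: 3/4 of 669961 = 502470.75, rounded up to 502471; 502,471 required, 502,662 in favor — approved.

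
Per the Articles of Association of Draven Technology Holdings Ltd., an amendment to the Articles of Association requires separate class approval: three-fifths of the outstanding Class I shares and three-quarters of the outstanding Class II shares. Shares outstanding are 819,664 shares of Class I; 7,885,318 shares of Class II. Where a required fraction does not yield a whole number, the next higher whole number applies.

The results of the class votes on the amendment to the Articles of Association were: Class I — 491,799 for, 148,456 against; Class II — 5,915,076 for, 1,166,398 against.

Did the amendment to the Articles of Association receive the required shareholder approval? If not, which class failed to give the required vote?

Class I: 3/5 of 819664 = 491798.40, rounded up to 491799; 491,799 required, 491,799 in favor — approved.
Class II: 3/4 of 7885318 = 5913988.50, rounded up to 5913989; 5,913,989 required, 5,915,076 in favor — approved.

Approved — every class gave the required vote.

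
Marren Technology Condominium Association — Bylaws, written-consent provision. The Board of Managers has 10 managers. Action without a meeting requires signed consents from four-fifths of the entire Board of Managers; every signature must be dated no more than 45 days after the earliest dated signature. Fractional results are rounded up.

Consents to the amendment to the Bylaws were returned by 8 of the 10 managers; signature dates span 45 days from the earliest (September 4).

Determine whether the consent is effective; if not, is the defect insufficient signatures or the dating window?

Signatures required: four-fifths of 10 — 4/5 of 10 = 8, so 8 needed; 8 signed. Sufficient.
Dating window: the latest signature is 45 days after the earliest; the limit is 45 days. Within the window.

Effective — both the signature and dating-window requirements are satisfied.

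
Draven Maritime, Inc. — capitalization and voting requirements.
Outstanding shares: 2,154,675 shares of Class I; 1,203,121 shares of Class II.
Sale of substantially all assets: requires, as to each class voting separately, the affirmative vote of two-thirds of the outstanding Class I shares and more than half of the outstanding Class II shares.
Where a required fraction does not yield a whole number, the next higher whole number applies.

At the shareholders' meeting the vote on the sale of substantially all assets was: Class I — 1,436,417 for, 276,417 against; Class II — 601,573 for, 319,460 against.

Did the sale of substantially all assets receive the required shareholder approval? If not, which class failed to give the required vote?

Class I: 2/3 of 2154675 = 1436450; 1,436,450 required, 1,436,417 in favor — not approved.
Class II: a majority of 1203121 is 601561; 601,561 required, 601,573 in favor — approved.

Not approved — the Class I shares did not give the required vote.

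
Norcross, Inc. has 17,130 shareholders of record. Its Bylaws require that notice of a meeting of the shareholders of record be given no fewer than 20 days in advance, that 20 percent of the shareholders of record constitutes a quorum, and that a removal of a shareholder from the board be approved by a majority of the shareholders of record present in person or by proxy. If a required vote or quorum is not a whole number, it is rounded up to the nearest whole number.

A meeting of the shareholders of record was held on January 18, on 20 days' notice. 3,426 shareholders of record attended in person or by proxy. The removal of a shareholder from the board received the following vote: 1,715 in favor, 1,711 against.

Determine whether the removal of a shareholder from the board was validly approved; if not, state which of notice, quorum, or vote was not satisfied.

Valid — all requirements satisfied.

Notice: 20 days given; 20 required. Satisfied.
Quorum: 20% of 17,130 = 3,426; 3,426 present. Satisfied.
Vote: requires a majority of those present (3,426); a majority of 3426 is 1714, so 1,714 needed; 1,715 in favor. Satisfied.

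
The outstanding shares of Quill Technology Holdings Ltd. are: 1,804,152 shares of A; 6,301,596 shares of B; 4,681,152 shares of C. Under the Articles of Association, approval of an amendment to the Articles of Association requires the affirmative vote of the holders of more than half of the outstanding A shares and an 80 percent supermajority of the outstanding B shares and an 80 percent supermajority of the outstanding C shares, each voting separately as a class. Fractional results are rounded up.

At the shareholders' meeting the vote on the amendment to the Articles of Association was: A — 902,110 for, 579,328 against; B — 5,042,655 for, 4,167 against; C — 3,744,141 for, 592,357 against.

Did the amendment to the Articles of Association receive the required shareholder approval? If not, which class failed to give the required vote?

A: a majority of 1804152 is 902077; 902,077 required, 902,110 in favor — approved.
B: 4/5 of 6301596 = 5041276.80, rounded up to 5041277; 5,041,277 required, 5,042,655 in favor — approved.
C: 4/5 of 4681152 = 3744921.60, rounded up to 3744922; 3,744,922 required, 3,744,141 in favor — not approved.

Not approved — the C shares did not give the required vote.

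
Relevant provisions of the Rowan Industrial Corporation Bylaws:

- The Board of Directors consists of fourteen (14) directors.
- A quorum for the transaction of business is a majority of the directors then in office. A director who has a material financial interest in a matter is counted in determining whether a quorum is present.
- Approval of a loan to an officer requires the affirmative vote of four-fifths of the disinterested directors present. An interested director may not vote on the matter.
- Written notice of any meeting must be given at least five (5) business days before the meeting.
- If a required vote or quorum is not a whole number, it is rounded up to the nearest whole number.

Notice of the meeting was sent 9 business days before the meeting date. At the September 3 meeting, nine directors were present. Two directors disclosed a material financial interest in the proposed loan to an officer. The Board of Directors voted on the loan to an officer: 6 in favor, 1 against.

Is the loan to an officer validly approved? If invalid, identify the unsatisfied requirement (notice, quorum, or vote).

Valid — all requirements satisfied.

Notice: 9 business days given; 5 required (9 ≥ 5). Satisfied.
Quorum: 9 present (interested directors count toward quorum); quorum is 8. Satisfied.
Vote: the loan to an officer requires four-fifths of the disinterested directors present (9 − 2 = 7). 4/5 of 7 = 5.60, rounded up to 6, so 6 affirmative votes are needed; 6 voted in favor. Satisfied.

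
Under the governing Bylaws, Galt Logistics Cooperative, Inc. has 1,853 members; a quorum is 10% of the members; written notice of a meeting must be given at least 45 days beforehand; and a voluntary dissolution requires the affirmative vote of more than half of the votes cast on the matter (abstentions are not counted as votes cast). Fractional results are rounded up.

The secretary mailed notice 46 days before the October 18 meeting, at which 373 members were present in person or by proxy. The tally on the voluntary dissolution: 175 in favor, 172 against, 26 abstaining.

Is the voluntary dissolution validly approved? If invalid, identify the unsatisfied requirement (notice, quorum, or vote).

Notice: 46 days given; 45 required. Satisfied.
Quorum: 10% of 1,853 = 185.30, rounded up to 186; 373 present. Satisfied.
Vote: requires a majority of the votes cast (373 − 26 abstaining = 347); a majority of 347 is 174, so 174 needed; 175 in favor. Satisfied.

Valid — all requirements satisfied.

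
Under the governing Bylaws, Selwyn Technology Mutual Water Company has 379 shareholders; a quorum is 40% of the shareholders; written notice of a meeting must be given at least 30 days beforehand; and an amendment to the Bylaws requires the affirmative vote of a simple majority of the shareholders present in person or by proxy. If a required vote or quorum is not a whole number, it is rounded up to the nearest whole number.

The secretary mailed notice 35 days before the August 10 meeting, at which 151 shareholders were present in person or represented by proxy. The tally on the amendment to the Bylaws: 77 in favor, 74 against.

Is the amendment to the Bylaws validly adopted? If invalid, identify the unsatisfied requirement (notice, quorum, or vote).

Invalid — quorum requirement not satisfied.

Notice: 35 days given; 30 required. Satisfied.
Quorum: 40% of 379 = 151.60, rounded up to 152; 151 present. Not satisfied.
Vote: requires a majority of those present (151); a majority of 151 is 76, so 76 needed; 77 in favor. Satisfied.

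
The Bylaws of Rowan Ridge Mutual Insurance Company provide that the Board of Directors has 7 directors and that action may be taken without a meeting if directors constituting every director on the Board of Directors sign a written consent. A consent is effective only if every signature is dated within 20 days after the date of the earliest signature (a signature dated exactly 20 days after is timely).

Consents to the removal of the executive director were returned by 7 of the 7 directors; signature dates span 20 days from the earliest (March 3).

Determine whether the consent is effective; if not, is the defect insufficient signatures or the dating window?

Signatures required: every one of 7 — unanimous means all 7, so 7 needed; 7 signed. Sufficient.
Dating window: the latest signature is 20 days after the earliest; the limit is 20 days. Within the window.

Effective — both the signature and dating-window requirements are satisfied.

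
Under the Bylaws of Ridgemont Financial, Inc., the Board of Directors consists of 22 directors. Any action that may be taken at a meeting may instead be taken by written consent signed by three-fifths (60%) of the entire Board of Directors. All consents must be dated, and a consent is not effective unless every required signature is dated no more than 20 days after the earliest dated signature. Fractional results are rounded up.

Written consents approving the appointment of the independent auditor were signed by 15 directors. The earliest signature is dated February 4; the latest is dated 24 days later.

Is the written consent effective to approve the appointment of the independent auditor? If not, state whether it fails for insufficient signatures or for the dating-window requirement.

Signatures required: three-fifths (60%) of 22 — 3/5 of 22 = 13.20, rounded up to 14, so 14 needed; 15 signed. Sufficient.
Dating window: the latest signature is 24 days after the earliest; the limit is 20 days. Outside the window.

Not effective — dating-window requirement not satisfied.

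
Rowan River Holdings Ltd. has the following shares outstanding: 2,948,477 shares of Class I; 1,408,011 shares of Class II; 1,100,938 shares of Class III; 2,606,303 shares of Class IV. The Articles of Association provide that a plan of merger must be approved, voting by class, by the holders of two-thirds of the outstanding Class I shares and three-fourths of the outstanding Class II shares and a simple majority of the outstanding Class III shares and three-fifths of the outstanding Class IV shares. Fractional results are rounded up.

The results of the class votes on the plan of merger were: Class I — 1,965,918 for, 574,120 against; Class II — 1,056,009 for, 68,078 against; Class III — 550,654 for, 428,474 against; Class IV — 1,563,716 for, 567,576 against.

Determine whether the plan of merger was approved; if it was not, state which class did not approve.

Not approved — the Class IV shares did not give the required vote.

Class I: 2/3 of 2948477 = 1965651.33, rounded up to 1965652; 1,965,652 required, 1,965,918 in favor — approved.
Class II: 3/4 of 1408011 = 1056008.25, rounded up to 1056009; 1,056,009 required, 1,056,009 in favor — approved.
Class III: a majority of 1100938 is 550470; 550,470 required, 550,654 in favor — approved.
Class IV: 3/5 of 2606303 = 1563781.80, rounded up to 1563782; 1,563,782 required, 1,563,716 in favor — not approved.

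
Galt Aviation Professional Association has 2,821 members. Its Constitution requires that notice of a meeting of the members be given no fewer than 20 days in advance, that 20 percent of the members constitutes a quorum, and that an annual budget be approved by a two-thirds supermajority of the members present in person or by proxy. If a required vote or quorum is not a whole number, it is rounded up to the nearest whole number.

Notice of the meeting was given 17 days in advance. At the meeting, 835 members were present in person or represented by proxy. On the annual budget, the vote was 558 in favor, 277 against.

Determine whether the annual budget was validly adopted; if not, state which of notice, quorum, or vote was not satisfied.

Notice: 17 days given; 20 required. Not satisfied.
Quorum: 20% of 2,821 = 564.20, rounded up to 565; 835 present. Satisfied.
Vote: requires two-thirds of those present (835); 2/3 of 835 = 556.67, rounded up to 557, so 557 needed; 558 in favor. Satisfied.

Invalid — notice requirement not satisfied.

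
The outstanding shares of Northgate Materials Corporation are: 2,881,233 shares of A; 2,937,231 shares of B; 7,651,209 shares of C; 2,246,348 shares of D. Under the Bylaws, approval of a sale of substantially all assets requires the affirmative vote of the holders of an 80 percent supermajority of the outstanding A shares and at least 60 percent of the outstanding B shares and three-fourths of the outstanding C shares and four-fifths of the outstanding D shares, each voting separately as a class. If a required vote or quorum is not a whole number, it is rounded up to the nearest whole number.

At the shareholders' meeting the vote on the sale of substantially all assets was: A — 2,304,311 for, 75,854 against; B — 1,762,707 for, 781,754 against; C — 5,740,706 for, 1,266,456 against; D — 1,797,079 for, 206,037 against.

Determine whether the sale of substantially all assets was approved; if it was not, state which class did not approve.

Not approved — the A shares did not give the required vote.

A: 4/5 of 2881233 = 2304986.40, rounded up to 2304987; 2,304,987 required, 2,304,311 in favor — not approved.
B: 3/5 of 2937231 = 1762338.60, rounded up to 1762339; 1,762,339 required, 1,762,707 in favor — approved.
C: 3/4 of 7651209 = 5738406.75, rounded up to 5738407; 5,738,407 required, 5,740,706 in favor — approved.
D: 4/5 of 2246348 = 1797078.40, rounded up to 1797079; 1,797,079 required, 1,797,079 in favor — approved.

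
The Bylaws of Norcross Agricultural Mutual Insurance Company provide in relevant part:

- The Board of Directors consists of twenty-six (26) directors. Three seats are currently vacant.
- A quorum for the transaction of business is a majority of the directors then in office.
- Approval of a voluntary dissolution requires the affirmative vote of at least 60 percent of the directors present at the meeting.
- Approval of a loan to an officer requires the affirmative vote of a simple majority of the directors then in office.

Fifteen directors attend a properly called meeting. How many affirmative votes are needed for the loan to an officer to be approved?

12

The loan to an officer requires a majority of the directors then in office (23).
A majority of 23 is 12.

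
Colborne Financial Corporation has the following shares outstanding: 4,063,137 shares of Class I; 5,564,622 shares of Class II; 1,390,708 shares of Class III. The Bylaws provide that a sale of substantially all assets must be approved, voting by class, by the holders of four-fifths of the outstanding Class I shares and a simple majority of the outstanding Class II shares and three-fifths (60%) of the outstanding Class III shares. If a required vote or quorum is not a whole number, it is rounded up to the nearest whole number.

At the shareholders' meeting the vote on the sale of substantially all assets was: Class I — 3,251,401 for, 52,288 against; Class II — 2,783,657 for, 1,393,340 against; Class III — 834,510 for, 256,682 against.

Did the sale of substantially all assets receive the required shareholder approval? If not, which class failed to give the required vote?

Approved — every class gave the required vote.

Class I: 4/5 of 4063137 = 3250509.60, rounded up to 3250510; 3,250,510 required, 3,251,401 in favor — approved.
Class II: a majority of 5564622 is 2782312; 2,782,312 required, 2,783,657 in favor — approved.
Class III: 3/5 of 1390708 = 834424.80, rounded up to 834425; 834,425 required, 834,510 in favor — approved.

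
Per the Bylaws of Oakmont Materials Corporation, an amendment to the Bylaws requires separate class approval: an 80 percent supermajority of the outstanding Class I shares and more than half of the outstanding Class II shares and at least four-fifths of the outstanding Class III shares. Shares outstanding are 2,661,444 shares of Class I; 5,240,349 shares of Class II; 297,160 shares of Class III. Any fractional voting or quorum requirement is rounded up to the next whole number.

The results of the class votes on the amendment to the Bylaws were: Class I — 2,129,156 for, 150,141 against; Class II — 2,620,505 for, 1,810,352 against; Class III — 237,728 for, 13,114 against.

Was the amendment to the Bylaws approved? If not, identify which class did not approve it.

Class I: 4/5 of 2661444 = 2129155.20, rounded up to 2129156; 2,129,156 required, 2,129,156 in favor — approved.
Class II: a majority of 5240349 is 2620175; 2,620,175 required, 2,620,505 in favor — approved.
Class III: 4/5 of 297160 = 237728; 237,728 required, 237,728 in favor — approved.

Approved — every class gave the required vote.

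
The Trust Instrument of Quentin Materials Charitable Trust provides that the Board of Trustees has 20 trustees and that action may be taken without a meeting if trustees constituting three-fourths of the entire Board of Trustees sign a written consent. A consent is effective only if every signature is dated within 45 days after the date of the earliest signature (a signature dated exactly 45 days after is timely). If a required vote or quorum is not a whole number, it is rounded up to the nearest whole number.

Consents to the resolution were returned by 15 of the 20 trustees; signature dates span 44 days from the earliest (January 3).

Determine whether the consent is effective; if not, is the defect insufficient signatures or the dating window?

Effective — both the signature and dating-window requirements are satisfied.

Signatures required: three-fourths of 20 — 3/4 of 20 = 15, so 15 needed; 15 signed. Sufficient.
Dating window: the latest signature is 44 days after the earliest; the limit is 45 days. Within the window.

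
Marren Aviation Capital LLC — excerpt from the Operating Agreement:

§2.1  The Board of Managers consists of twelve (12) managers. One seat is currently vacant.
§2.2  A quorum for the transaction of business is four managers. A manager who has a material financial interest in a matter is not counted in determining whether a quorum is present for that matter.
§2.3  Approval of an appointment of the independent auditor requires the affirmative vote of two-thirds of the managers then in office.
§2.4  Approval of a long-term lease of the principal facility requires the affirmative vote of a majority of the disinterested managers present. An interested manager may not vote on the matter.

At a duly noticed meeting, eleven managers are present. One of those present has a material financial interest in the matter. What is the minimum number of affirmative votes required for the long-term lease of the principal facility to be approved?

The long-term lease of the principal facility requires a majority of the disinterested managers present (11 − 1 = 10).
A majority of 10 is 6.

6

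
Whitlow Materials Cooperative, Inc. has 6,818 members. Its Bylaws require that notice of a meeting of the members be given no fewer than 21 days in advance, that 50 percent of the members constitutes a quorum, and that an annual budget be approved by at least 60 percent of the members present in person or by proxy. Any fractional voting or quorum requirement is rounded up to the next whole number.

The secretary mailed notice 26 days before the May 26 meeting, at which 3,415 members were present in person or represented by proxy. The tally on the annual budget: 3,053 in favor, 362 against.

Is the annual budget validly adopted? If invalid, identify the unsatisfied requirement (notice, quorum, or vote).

Valid — all requirements satisfied.

Notice: 26 days given; 21 required. Satisfied.
Quorum: 50% of 6,818 = 3,409; 3,415 present. Satisfied.
Vote: requires three-fifths of those present (3,415); 3/5 of 3415 = 2049, so 2,049 needed; 3,053 in favor. Satisfied.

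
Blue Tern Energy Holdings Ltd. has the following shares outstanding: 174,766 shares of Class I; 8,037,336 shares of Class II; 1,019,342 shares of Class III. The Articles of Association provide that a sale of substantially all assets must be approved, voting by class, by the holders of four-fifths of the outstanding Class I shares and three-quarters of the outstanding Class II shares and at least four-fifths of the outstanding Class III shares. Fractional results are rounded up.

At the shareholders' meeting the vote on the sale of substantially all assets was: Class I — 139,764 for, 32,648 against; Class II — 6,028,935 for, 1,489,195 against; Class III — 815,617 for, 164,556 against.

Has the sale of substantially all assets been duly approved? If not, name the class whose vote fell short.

Class I: 4/5 of 174766 = 139812.80, rounded up to 139813; 139,813 required, 139,764 in favor — not approved.
Class II: 3/4 of 8037336 = 6028002; 6,028,002 required, 6,028,935 in favor — approved.
Class III: 4/5 of 1019342 = 815473.60, rounded up to 815474; 815,474 required, 815,617 in favor — approved.

Not approved — the Class I shares did not give the required vote.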